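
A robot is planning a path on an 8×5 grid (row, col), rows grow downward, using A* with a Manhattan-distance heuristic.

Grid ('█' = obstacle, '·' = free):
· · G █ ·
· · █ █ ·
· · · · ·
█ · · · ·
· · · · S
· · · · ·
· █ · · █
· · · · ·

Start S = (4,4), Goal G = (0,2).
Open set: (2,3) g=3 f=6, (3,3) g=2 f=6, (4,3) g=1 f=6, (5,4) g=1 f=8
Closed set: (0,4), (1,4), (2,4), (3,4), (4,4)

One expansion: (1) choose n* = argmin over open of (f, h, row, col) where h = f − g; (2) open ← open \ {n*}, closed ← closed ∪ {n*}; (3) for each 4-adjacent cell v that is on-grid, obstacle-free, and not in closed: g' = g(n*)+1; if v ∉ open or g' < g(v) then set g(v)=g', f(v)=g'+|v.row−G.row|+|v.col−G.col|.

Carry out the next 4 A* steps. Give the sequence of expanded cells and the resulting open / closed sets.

step 1: expand (2,3) (f=6, h=3) → closed; open now [(2,2) g=4 f=6, (3,3) g=2 f=6, (4,3) g=1 f=6, (5,4) g=1 f=8]
step 2: expand (2,2) (f=6, h=2) → closed; open now [(2,1) g=5 f=8, (3,2) g=5 f=8, (3,3) g=2 f=6, (4,3) g=1 f=6, (5,4) g=1 f=8]
step 3: expand (3,3) (f=6, h=4) → closed; open now [(2,1) g=5 f=8, (3,2) g=3 f=6, (4,3) g=1 f=6, (5,4) g=1 f=8]
step 4: expand (3,2) (f=6, h=3) → closed; open now [(2,1) g=5 f=8, (3,1) g=4 f=8, (4,2) g=4 f=8, (4,3) g=1 f=6, (5,4) g=1 f=8]

order=[(2,3) → (2,2) → (3,3) → (3,2)]; open=[(2,1) g=5 f=8, (3,1) g=4 f=8, (4,2) g=4 f=8, (4,3) g=1 f=6, (5,4) g=1 f=8]; closed=[(0,4), (1,4), (2,2), (2,3), (2,4), (3,2), (3,3), (3,4), (4,4)]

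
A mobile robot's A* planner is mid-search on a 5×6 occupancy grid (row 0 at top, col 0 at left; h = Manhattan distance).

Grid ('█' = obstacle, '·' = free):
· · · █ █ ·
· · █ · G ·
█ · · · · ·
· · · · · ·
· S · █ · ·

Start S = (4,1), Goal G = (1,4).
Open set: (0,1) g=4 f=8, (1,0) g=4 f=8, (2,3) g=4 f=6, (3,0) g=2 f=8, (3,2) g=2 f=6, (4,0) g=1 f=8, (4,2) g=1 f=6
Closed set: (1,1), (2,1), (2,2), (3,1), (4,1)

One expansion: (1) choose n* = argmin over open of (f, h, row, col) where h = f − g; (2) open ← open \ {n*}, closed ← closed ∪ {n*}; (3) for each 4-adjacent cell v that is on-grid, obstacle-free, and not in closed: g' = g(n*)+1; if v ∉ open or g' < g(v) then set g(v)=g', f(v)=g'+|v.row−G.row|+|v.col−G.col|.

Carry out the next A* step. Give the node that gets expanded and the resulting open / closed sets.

expanded=(2,3); open=[(0,1) g=4 f=8, (1,0) g=4 f=8, (1,3) g=5 f=6, (2,4) g=5 f=6, (3,0) g=2 f=8, (3,2) g=2 f=6, (3,3) g=5 f=8, (4,0) g=1 f=8, (4,2) g=1 f=6]; closed=[(1,1), (2,1), (2,2), (2,3), (3,1), (4,1)]

step 1: expand (2,3) (f=6, h=2) → closed; open now [(0,1) g=4 f=8, (1,0) g=4 f=8, (1,3) g=5 f=6, (2,4) g=5 f=6, (3,0) g=2 f=8, (3,2) g=2 f=6, (3,3) g=5 f=8, (4,0) g=1 f=8, (4,2) g=1 f=6]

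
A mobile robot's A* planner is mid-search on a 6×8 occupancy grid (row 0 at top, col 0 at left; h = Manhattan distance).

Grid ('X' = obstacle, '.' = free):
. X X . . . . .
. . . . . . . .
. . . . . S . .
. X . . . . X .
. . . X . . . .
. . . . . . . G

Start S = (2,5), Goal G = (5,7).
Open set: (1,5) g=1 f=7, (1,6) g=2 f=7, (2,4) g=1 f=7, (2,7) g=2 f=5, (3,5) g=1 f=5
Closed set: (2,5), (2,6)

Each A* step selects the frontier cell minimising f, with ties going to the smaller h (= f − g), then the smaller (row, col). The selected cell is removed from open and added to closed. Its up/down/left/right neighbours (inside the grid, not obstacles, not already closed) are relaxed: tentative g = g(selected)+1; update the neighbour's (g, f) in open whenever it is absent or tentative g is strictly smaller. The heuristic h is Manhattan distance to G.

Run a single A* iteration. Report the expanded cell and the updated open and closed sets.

expanded=(2,7); open=[(1,5) g=1 f=7, (1,6) g=2 f=7, (1,7) g=3 f=7, (2,4) g=1 f=7, (3,5) g=1 f=5, (3,7) g=3 f=5]; closed=[(2,5), (2,6), (2,7)]

step 1: expand (2,7) (f=5, h=3) → closed; open now [(1,5) g=1 f=7, (1,6) g=2 f=7, (1,7) g=3 f=7, (2,4) g=1 f=7, (3,5) g=1 f=5, (3,7) g=3 f=5]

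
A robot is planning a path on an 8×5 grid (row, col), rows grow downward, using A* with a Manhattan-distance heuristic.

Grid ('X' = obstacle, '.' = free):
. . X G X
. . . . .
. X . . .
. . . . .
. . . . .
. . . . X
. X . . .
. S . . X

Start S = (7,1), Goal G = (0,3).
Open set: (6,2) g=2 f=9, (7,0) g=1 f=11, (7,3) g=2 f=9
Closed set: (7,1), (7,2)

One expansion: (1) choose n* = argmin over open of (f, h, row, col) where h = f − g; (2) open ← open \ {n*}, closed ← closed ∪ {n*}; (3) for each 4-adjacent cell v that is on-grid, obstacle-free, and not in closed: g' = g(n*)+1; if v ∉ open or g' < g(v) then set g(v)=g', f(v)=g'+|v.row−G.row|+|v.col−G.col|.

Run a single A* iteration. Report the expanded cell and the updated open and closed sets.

expanded=(6,2); open=[(5,2) g=3 f=9, (6,3) g=3 f=9, (7,0) g=1 f=11, (7,3) g=2 f=9]; closed=[(6,2), (7,1), (7,2)]

step 1: expand (6,2) (f=9, h=7) → closed; open now [(5,2) g=3 f=9, (6,3) g=3 f=9, (7,0) g=1 f=11, (7,3) g=2 f=9]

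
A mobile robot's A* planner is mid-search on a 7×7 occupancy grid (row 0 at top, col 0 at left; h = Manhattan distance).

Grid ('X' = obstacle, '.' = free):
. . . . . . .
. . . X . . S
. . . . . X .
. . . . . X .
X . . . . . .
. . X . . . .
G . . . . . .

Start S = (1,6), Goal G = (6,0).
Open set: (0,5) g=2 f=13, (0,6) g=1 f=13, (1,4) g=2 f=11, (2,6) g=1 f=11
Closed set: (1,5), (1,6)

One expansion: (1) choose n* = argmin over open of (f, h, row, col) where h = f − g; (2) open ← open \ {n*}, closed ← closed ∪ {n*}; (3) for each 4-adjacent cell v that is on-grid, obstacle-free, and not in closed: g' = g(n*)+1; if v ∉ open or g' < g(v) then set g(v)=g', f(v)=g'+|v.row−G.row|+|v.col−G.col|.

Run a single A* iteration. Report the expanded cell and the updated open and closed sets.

step 1: expand (1,4) (f=11, h=9) → closed; open now [(0,4) g=3 f=13, (0,5) g=2 f=13, (0,6) g=1 f=13, (2,4) g=3 f=11, (2,6) g=1 f=11]

expanded=(1,4); open=[(0,4) g=3 f=13, (0,5) g=2 f=13, (0,6) g=1 f=13, (2,4) g=3 f=11, (2,6) g=1 f=11]; closed=[(1,4), (1,5), (1,6)]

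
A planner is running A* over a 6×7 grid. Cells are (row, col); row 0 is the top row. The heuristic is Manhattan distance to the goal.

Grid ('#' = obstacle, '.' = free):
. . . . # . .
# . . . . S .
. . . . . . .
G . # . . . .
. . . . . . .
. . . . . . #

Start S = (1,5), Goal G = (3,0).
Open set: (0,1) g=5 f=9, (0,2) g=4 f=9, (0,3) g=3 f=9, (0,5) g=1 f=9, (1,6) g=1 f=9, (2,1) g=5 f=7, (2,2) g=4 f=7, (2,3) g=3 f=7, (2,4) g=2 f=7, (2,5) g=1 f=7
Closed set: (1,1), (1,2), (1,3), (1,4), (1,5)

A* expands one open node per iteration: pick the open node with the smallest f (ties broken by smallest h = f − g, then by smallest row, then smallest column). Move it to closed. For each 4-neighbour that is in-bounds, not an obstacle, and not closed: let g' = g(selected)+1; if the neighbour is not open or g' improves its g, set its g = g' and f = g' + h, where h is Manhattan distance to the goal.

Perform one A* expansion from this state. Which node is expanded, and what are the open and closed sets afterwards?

step 1: expand (2,1) (f=7, h=2) → closed; open now [(0,1) g=5 f=9, (0,2) g=4 f=9, (0,3) g=3 f=9, (0,5) g=1 f=9, (1,6) g=1 f=9, (2,0) g=6 f=7, (2,2) g=4 f=7, (2,3) g=3 f=7, (2,4) g=2 f=7, (2,5) g=1 f=7, (3,1) g=6 f=7]

expanded=(2,1); open=[(0,1) g=5 f=9, (0,2) g=4 f=9, (0,3) g=3 f=9, (0,5) g=1 f=9, (1,6) g=1 f=9, (2,0) g=6 f=7, (2,2) g=4 f=7, (2,3) g=3 f=7, (2,4) g=2 f=7, (2,5) g=1 f=7, (3,1) g=6 f=7]; closed=[(1,1), (1,2), (1,3), (1,4), (1,5), (2,1)]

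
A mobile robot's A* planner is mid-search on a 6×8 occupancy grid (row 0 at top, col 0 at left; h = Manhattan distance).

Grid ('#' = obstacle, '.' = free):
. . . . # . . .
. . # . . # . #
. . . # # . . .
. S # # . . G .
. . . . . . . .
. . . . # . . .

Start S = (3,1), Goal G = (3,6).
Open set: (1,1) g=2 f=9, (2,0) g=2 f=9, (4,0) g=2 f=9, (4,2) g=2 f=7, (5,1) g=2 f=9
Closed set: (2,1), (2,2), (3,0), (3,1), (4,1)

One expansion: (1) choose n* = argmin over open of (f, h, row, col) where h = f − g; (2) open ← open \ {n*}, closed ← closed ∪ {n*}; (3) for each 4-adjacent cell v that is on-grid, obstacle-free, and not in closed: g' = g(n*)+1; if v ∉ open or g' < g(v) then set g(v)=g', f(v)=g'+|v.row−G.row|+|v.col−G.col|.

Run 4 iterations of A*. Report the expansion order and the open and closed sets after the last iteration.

order=[(4,2) → (4,3) → (4,4) → (3,4)]; open=[(1,1) g=2 f=9, (2,0) g=2 f=9, (3,5) g=6 f=7, (4,0) g=2 f=9, (4,5) g=5 f=7, (5,1) g=2 f=9, (5,2) g=3 f=9, (5,3) g=4 f=9]; closed=[(2,1), (2,2), (3,0), (3,1), (3,4), (4,1), (4,2), (4,3), (4,4)]

step 1: expand (4,2) (f=7, h=5) → closed; open now [(1,1) g=2 f=9, (2,0) g=2 f=9, (4,0) g=2 f=9, (4,3) g=3 f=7, (5,1) g=2 f=9, (5,2) g=3 f=9]
step 2: expand (4,3) (f=7, h=4) → closed; open now [(1,1) g=2 f=9, (2,0) g=2 f=9, (4,0) g=2 f=9, (4,4) g=4 f=7, (5,1) g=2 f=9, (5,2) g=3 f=9, (5,3) g=4 f=9]
step 3: expand (4,4) (f=7, h=3) → closed; open now [(1,1) g=2 f=9, (2,0) g=2 f=9, (3,4) g=5 f=7, (4,0) g=2 f=9, (4,5) g=5 f=7, (5,1) g=2 f=9, (5,2) g=3 f=9, (5,3) g=4 f=9]
step 4: expand (3,4) (f=7, h=2) → closed; open now [(1,1) g=2 f=9, (2,0) g=2 f=9, (3,5) g=6 f=7, (4,0) g=2 f=9, (4,5) g=5 f=7, (5,1) g=2 f=9, (5,2) g=3 f=9, (5,3) g=4 f=9]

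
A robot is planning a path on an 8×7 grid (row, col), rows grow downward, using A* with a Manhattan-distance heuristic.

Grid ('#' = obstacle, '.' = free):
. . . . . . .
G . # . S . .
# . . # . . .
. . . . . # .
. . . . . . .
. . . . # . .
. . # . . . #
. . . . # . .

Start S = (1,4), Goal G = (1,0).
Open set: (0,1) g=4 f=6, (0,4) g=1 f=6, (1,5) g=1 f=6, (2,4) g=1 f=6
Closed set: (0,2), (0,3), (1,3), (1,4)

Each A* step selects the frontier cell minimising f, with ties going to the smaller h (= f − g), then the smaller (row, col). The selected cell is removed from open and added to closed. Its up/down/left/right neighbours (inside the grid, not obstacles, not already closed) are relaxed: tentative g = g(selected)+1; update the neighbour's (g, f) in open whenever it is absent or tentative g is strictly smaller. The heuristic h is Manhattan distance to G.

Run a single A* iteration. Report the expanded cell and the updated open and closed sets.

step 1: expand (0,1) (f=6, h=2) → closed; open now [(0,0) g=5 f=6, (0,4) g=1 f=6, (1,1) g=5 f=6, (1,5) g=1 f=6, (2,4) g=1 f=6]

expanded=(0,1); open=[(0,0) g=5 f=6, (0,4) g=1 f=6, (1,1) g=5 f=6, (1,5) g=1 f=6, (2,4) g=1 f=6]; closed=[(0,1), (0,2), (0,3), (1,3), (1,4)]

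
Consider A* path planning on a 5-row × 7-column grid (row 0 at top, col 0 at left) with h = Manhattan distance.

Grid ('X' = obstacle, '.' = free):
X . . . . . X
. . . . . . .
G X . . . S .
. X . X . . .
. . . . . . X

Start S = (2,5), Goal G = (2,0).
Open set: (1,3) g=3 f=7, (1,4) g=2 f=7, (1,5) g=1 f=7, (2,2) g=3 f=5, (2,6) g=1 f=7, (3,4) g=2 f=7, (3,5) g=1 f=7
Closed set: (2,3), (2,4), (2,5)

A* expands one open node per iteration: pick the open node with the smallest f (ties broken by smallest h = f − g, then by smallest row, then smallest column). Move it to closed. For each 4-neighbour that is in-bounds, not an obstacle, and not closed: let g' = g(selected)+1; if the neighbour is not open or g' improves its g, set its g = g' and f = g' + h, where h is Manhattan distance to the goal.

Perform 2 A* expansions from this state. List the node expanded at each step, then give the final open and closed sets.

order=[(2,2) → (1,2)]; open=[(0,2) g=5 f=9, (1,1) g=5 f=7, (1,3) g=3 f=7, (1,4) g=2 f=7, (1,5) g=1 f=7, (2,6) g=1 f=7, (3,2) g=4 f=7, (3,4) g=2 f=7, (3,5) g=1 f=7]; closed=[(1,2), (2,2), (2,3), (2,4), (2,5)]

step 1: expand (2,2) (f=5, h=2) → closed; open now [(1,2) g=4 f=7, (1,3) g=3 f=7, (1,4) g=2 f=7, (1,5) g=1 f=7, (2,6) g=1 f=7, (3,2) g=4 f=7, (3,4) g=2 f=7, (3,5) g=1 f=7]
step 2: expand (1,2) (f=7, h=3) → closed; open now [(0,2) g=5 f=9, (1,1) g=5 f=7, (1,3) g=3 f=7, (1,4) g=2 f=7, (1,5) g=1 f=7, (2,6) g=1 f=7, (3,2) g=4 f=7, (3,4) g=2 f=7, (3,5) g=1 f=7]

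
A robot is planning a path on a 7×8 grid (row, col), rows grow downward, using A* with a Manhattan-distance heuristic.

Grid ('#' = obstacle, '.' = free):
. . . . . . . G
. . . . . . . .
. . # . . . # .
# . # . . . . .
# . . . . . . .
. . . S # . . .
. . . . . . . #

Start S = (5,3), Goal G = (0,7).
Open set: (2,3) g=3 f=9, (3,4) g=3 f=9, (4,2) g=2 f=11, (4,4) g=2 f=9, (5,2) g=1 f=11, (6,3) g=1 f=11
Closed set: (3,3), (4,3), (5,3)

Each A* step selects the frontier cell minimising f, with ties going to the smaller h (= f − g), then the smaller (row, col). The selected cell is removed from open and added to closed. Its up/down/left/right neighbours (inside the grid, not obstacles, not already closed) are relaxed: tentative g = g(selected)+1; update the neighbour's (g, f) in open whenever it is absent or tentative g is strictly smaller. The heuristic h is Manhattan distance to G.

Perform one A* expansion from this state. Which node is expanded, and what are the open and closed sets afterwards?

step 1: expand (2,3) (f=9, h=6) → closed; open now [(1,3) g=4 f=9, (2,4) g=4 f=9, (3,4) g=3 f=9, (4,2) g=2 f=11, (4,4) g=2 f=9, (5,2) g=1 f=11, (6,3) g=1 f=11]

expanded=(2,3); open=[(1,3) g=4 f=9, (2,4) g=4 f=9, (3,4) g=3 f=9, (4,2) g=2 f=11, (4,4) g=2 f=9, (5,2) g=1 f=11, (6,3) g=1 f=11]; closed=[(2,3), (3,3), (4,3), (5,3)]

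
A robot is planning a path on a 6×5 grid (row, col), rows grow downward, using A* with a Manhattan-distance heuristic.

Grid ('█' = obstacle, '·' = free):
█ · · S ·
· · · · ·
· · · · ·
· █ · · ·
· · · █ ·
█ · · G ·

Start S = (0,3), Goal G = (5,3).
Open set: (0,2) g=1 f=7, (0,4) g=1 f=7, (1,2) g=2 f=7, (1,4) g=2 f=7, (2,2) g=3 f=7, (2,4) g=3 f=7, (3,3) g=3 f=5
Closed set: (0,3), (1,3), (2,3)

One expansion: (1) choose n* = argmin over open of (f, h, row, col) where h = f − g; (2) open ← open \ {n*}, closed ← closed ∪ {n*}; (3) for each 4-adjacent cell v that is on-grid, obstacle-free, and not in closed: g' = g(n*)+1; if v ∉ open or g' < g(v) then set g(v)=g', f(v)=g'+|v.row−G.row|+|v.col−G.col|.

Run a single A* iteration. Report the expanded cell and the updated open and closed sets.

expanded=(3,3); open=[(0,2) g=1 f=7, (0,4) g=1 f=7, (1,2) g=2 f=7, (1,4) g=2 f=7, (2,2) g=3 f=7, (2,4) g=3 f=7, (3,2) g=4 f=7, (3,4) g=4 f=7]; closed=[(0,3), (1,3), (2,3), (3,3)]

step 1: expand (3,3) (f=5, h=2) → closed; open now [(0,2) g=1 f=7, (0,4) g=1 f=7, (1,2) g=2 f=7, (1,4) g=2 f=7, (2,2) g=3 f=7, (2,4) g=3 f=7, (3,2) g=4 f=7, (3,4) g=4 f=7]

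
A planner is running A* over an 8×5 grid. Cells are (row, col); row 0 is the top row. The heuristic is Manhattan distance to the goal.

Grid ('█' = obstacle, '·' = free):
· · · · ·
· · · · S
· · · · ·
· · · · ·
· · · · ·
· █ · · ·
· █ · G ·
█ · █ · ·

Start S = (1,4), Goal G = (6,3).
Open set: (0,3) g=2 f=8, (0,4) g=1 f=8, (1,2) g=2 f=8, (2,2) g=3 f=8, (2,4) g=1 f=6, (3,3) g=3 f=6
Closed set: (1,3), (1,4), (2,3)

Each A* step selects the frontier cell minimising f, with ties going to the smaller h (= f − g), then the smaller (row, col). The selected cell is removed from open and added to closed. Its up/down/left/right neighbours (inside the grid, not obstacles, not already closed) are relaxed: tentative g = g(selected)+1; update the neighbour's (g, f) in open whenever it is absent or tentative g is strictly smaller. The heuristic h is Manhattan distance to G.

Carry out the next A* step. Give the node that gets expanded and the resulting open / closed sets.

step 1: expand (3,3) (f=6, h=3) → closed; open now [(0,3) g=2 f=8, (0,4) g=1 f=8, (1,2) g=2 f=8, (2,2) g=3 f=8, (2,4) g=1 f=6, (3,2) g=4 f=8, (3,4) g=4 f=8, (4,3) g=4 f=6]

expanded=(3,3); open=[(0,3) g=2 f=8, (0,4) g=1 f=8, (1,2) g=2 f=8, (2,2) g=3 f=8, (2,4) g=1 f=6, (3,2) g=4 f=8, (3,4) g=4 f=8, (4,3) g=4 f=6]; closed=[(1,3), (1,4), (2,3), (3,3)]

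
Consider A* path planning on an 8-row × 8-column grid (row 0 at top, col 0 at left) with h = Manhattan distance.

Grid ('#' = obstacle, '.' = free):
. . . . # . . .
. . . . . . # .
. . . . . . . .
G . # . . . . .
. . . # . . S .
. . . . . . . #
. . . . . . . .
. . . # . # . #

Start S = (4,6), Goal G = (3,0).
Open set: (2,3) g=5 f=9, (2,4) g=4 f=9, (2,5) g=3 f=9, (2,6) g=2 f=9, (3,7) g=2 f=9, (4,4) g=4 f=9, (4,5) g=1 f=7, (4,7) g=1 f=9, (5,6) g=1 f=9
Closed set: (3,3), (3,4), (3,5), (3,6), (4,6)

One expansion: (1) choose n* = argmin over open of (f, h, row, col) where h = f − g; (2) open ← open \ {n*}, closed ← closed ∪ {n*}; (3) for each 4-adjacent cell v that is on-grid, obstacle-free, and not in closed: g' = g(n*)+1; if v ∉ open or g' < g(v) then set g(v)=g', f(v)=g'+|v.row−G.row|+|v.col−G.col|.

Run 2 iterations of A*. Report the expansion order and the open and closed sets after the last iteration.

step 1: expand (4,5) (f=7, h=6) → closed; open now [(2,3) g=5 f=9, (2,4) g=4 f=9, (2,5) g=3 f=9, (2,6) g=2 f=9, (3,7) g=2 f=9, (4,4) g=2 f=7, (4,7) g=1 f=9, (5,5) g=2 f=9, (5,6) g=1 f=9]
step 2: expand (4,4) (f=7, h=5) → closed; open now [(2,3) g=5 f=9, (2,4) g=4 f=9, (2,5) g=3 f=9, (2,6) g=2 f=9, (3,7) g=2 f=9, (4,7) g=1 f=9, (5,4) g=3 f=9, (5,5) g=2 f=9, (5,6) g=1 f=9]

order=[(4,5) → (4,4)]; open=[(2,3) g=5 f=9, (2,4) g=4 f=9, (2,5) g=3 f=9, (2,6) g=2 f=9, (3,7) g=2 f=9, (4,7) g=1 f=9, (5,4) g=3 f=9, (5,5) g=2 f=9, (5,6) g=1 f=9]; closed=[(3,3), (3,4), (3,5), (3,6), (4,4), (4,5), (4,6)]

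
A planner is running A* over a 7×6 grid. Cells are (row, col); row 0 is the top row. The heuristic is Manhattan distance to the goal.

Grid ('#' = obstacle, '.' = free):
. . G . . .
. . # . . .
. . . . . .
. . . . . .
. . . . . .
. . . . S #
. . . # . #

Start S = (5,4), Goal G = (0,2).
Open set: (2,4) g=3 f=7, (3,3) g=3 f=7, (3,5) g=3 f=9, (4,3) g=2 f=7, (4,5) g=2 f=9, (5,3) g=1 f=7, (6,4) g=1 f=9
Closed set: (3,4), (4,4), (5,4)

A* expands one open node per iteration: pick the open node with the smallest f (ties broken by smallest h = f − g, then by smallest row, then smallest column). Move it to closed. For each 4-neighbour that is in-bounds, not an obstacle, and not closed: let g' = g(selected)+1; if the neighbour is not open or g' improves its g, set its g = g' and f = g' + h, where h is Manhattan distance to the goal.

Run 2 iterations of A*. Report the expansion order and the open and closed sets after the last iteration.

order=[(2,4) → (1,4)]; open=[(0,4) g=5 f=7, (1,3) g=5 f=7, (1,5) g=5 f=9, (2,3) g=4 f=7, (2,5) g=4 f=9, (3,3) g=3 f=7, (3,5) g=3 f=9, (4,3) g=2 f=7, (4,5) g=2 f=9, (5,3) g=1 f=7, (6,4) g=1 f=9]; closed=[(1,4), (2,4), (3,4), (4,4), (5,4)]

step 1: expand (2,4) (f=7, h=4) → closed; open now [(1,4) g=4 f=7, (2,3) g=4 f=7, (2,5) g=4 f=9, (3,3) g=3 f=7, (3,5) g=3 f=9, (4,3) g=2 f=7, (4,5) g=2 f=9, (5,3) g=1 f=7, (6,4) g=1 f=9]
step 2: expand (1,4) (f=7, h=3) → closed; open now [(0,4) g=5 f=7, (1,3) g=5 f=7, (1,5) g=5 f=9, (2,3) g=4 f=7, (2,5) g=4 f=9, (3,3) g=3 f=7, (3,5) g=3 f=9, (4,3) g=2 f=7, (4,5) g=2 f=9, (5,3) g=1 f=7, (6,4) g=1 f=9]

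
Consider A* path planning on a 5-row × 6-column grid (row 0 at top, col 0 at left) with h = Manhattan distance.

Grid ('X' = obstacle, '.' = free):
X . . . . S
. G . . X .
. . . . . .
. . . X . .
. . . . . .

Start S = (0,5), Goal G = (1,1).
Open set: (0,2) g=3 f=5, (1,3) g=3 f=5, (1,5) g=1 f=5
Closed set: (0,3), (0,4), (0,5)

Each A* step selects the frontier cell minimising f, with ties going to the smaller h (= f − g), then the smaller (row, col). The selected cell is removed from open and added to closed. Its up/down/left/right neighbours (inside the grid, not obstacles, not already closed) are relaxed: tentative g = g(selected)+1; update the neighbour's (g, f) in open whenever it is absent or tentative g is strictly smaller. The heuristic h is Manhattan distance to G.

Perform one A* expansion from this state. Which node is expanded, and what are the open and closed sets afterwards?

step 1: expand (0,2) (f=5, h=2) → closed; open now [(0,1) g=4 f=5, (1,2) g=4 f=5, (1,3) g=3 f=5, (1,5) g=1 f=5]

expanded=(0,2); open=[(0,1) g=4 f=5, (1,2) g=4 f=5, (1,3) g=3 f=5, (1,5) g=1 f=5]; closed=[(0,2), (0,3), (0,4), (0,5)]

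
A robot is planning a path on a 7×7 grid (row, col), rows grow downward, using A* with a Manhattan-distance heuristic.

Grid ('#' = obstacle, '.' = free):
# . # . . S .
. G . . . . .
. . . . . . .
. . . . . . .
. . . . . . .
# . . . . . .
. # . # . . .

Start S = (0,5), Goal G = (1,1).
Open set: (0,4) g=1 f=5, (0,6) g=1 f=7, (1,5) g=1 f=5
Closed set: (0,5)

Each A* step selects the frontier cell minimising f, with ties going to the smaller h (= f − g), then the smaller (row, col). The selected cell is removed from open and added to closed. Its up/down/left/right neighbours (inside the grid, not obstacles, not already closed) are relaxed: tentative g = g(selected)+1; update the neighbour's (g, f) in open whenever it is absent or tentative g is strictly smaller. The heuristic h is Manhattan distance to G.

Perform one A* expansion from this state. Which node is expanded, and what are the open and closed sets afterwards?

step 1: expand (0,4) (f=5, h=4) → closed; open now [(0,3) g=2 f=5, (0,6) g=1 f=7, (1,4) g=2 f=5, (1,5) g=1 f=5]

expanded=(0,4); open=[(0,3) g=2 f=5, (0,6) g=1 f=7, (1,4) g=2 f=5, (1,5) g=1 f=5]; closed=[(0,4), (0,5)]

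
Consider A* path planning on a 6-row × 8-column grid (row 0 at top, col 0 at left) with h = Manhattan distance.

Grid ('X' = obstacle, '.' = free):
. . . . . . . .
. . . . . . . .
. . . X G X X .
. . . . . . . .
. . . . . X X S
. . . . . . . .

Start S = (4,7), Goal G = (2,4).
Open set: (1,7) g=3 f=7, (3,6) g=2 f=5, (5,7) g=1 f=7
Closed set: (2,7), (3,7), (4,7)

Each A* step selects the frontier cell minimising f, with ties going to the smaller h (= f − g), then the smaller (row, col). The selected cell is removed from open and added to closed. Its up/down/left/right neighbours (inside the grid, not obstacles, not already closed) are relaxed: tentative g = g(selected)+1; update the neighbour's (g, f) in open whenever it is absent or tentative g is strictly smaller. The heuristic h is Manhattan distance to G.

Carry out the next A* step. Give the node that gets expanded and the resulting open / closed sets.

expanded=(3,6); open=[(1,7) g=3 f=7, (3,5) g=3 f=5, (5,7) g=1 f=7]; closed=[(2,7), (3,6), (3,7), (4,7)]

step 1: expand (3,6) (f=5, h=3) → closed; open now [(1,7) g=3 f=7, (3,5) g=3 f=5, (5,7) g=1 f=7]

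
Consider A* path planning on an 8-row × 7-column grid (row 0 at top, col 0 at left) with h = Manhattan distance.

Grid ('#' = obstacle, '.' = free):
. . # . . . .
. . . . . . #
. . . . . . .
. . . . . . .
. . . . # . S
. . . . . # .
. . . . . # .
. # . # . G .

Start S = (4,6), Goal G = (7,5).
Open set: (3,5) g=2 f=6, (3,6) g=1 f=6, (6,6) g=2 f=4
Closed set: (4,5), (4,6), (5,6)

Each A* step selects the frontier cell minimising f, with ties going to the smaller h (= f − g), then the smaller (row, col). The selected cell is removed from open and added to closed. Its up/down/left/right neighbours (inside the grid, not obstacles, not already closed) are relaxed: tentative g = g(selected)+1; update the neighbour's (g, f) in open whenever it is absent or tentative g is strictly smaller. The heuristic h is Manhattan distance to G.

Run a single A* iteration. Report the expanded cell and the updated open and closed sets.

step 1: expand (6,6) (f=4, h=2) → closed; open now [(3,5) g=2 f=6, (3,6) g=1 f=6, (7,6) g=3 f=4]

expanded=(6,6); open=[(3,5) g=2 f=6, (3,6) g=1 f=6, (7,6) g=3 f=4]; closed=[(4,5), (4,6), (5,6), (6,6)]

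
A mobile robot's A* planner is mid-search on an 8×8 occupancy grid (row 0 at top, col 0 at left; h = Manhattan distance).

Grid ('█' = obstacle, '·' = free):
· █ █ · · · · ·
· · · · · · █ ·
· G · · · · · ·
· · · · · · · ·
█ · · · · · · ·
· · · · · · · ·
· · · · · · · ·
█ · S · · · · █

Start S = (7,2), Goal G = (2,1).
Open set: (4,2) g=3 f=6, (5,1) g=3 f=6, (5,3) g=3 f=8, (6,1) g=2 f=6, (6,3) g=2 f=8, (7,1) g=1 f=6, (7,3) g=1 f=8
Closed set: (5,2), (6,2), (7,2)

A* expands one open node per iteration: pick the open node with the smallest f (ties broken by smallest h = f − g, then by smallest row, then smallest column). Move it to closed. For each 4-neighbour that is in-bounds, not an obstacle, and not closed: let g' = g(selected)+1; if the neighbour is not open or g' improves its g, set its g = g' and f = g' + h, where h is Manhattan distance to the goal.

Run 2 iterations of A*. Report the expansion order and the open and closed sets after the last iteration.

step 1: expand (4,2) (f=6, h=3) → closed; open now [(3,2) g=4 f=6, (4,1) g=4 f=6, (4,3) g=4 f=8, (5,1) g=3 f=6, (5,3) g=3 f=8, (6,1) g=2 f=6, (6,3) g=2 f=8, (7,1) g=1 f=6, (7,3) g=1 f=8]
step 2: expand (3,2) (f=6, h=2) → closed; open now [(2,2) g=5 f=6, (3,1) g=5 f=6, (3,3) g=5 f=8, (4,1) g=4 f=6, (4,3) g=4 f=8, (5,1) g=3 f=6, (5,3) g=3 f=8, (6,1) g=2 f=6, (6,3) g=2 f=8, (7,1) g=1 f=6, (7,3) g=1 f=8]

order=[(4,2) → (3,2)]; open=[(2,2) g=5 f=6, (3,1) g=5 f=6, (3,3) g=5 f=8, (4,1) g=4 f=6, (4,3) g=4 f=8, (5,1) g=3 f=6, (5,3) g=3 f=8, (6,1) g=2 f=6, (6,3) g=2 f=8, (7,1) g=1 f=6, (7,3) g=1 f=8]; closed=[(3,2), (4,2), (5,2), (6,2), (7,2)]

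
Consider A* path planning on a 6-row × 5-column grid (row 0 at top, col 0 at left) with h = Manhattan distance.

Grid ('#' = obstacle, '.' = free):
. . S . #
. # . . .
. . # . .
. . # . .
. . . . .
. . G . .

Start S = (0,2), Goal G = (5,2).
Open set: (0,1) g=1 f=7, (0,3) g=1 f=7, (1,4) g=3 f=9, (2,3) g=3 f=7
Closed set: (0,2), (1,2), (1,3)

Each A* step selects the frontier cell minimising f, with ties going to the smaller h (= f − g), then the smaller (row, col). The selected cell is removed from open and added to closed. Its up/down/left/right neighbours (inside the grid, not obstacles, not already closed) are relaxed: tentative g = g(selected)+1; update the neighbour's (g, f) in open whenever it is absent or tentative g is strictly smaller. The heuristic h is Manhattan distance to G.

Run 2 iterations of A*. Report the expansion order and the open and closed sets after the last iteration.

order=[(2,3) → (3,3)]; open=[(0,1) g=1 f=7, (0,3) g=1 f=7, (1,4) g=3 f=9, (2,4) g=4 f=9, (3,4) g=5 f=9, (4,3) g=5 f=7]; closed=[(0,2), (1,2), (1,3), (2,3), (3,3)]

step 1: expand (2,3) (f=7, h=4) → closed; open now [(0,1) g=1 f=7, (0,3) g=1 f=7, (1,4) g=3 f=9, (2,4) g=4 f=9, (3,3) g=4 f=7]
step 2: expand (3,3) (f=7, h=3) → closed; open now [(0,1) g=1 f=7, (0,3) g=1 f=7, (1,4) g=3 f=9, (2,4) g=4 f=9, (3,4) g=5 f=9, (4,3) g=5 f=7]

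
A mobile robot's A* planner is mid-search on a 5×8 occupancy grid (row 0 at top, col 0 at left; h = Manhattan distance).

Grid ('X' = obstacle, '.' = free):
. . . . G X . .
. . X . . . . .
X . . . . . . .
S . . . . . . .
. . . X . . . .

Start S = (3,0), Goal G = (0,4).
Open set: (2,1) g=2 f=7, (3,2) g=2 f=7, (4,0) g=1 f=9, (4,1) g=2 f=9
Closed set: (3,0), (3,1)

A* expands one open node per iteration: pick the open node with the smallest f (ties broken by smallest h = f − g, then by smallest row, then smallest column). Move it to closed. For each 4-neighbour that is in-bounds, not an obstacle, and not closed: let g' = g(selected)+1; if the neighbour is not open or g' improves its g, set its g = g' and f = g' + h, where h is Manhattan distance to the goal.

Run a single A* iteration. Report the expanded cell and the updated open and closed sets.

expanded=(2,1); open=[(1,1) g=3 f=7, (2,2) g=3 f=7, (3,2) g=2 f=7, (4,0) g=1 f=9, (4,1) g=2 f=9]; closed=[(2,1), (3,0), (3,1)]

step 1: expand (2,1) (f=7, h=5) → closed; open now [(1,1) g=3 f=7, (2,2) g=3 f=7, (3,2) g=2 f=7, (4,0) g=1 f=9, (4,1) g=2 f=9]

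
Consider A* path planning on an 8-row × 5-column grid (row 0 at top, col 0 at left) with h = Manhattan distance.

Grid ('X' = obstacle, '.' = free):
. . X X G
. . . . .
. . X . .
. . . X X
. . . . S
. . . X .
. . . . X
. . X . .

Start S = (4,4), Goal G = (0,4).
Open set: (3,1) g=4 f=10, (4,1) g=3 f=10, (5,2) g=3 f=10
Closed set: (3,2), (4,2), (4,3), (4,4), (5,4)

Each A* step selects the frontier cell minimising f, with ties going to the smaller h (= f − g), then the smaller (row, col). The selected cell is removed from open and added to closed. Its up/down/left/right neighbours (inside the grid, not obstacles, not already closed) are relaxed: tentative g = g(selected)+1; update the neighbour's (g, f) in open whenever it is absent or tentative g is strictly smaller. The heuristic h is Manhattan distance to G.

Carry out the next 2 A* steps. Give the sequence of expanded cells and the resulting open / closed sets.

order=[(3,1) → (2,1)]; open=[(1,1) g=6 f=10, (2,0) g=6 f=12, (3,0) g=5 f=12, (4,1) g=3 f=10, (5,2) g=3 f=10]; closed=[(2,1), (3,1), (3,2), (4,2), (4,3), (4,4), (5,4)]

step 1: expand (3,1) (f=10, h=6) → closed; open now [(2,1) g=5 f=10, (3,0) g=5 f=12, (4,1) g=3 f=10, (5,2) g=3 f=10]
step 2: expand (2,1) (f=10, h=5) → closed; open now [(1,1) g=6 f=10, (2,0) g=6 f=12, (3,0) g=5 f=12, (4,1) g=3 f=10, (5,2) g=3 f=10]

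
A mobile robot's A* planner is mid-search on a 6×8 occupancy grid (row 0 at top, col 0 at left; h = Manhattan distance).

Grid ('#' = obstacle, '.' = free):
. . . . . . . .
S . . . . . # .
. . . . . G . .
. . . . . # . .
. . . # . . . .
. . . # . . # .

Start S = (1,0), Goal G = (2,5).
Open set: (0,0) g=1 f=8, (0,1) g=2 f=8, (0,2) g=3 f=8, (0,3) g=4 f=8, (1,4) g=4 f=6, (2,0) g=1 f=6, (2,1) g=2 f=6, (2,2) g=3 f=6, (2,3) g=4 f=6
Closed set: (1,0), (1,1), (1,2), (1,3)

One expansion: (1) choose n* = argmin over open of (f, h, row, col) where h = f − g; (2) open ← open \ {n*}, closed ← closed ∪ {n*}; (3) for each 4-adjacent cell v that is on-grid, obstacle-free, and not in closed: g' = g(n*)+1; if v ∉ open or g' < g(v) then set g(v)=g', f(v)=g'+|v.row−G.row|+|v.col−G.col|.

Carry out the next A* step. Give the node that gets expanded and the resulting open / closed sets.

step 1: expand (1,4) (f=6, h=2) → closed; open now [(0,0) g=1 f=8, (0,1) g=2 f=8, (0,2) g=3 f=8, (0,3) g=4 f=8, (0,4) g=5 f=8, (1,5) g=5 f=6, (2,0) g=1 f=6, (2,1) g=2 f=6, (2,2) g=3 f=6, (2,3) g=4 f=6, (2,4) g=5 f=6]

expanded=(1,4); open=[(0,0) g=1 f=8, (0,1) g=2 f=8, (0,2) g=3 f=8, (0,3) g=4 f=8, (0,4) g=5 f=8, (1,5) g=5 f=6, (2,0) g=1 f=6, (2,1) g=2 f=6, (2,2) g=3 f=6, (2,3) g=4 f=6, (2,4) g=5 f=6]; closed=[(1,0), (1,1), (1,2), (1,3), (1,4)]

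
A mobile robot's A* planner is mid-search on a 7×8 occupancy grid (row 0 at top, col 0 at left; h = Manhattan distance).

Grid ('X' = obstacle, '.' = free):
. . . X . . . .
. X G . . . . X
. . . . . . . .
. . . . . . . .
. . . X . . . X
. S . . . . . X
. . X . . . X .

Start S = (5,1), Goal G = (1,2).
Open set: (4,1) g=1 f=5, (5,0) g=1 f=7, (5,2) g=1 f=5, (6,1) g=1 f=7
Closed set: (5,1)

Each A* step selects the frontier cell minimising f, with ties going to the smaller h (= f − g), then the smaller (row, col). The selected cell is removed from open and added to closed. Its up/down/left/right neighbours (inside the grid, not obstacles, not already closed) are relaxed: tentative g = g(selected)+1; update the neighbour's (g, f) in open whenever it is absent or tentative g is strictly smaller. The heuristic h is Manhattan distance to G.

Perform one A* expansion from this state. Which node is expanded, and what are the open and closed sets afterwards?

expanded=(4,1); open=[(3,1) g=2 f=5, (4,0) g=2 f=7, (4,2) g=2 f=5, (5,0) g=1 f=7, (5,2) g=1 f=5, (6,1) g=1 f=7]; closed=[(4,1), (5,1)]

step 1: expand (4,1) (f=5, h=4) → closed; open now [(3,1) g=2 f=5, (4,0) g=2 f=7, (4,2) g=2 f=5, (5,0) g=1 f=7, (5,2) g=1 f=5, (6,1) g=1 f=7]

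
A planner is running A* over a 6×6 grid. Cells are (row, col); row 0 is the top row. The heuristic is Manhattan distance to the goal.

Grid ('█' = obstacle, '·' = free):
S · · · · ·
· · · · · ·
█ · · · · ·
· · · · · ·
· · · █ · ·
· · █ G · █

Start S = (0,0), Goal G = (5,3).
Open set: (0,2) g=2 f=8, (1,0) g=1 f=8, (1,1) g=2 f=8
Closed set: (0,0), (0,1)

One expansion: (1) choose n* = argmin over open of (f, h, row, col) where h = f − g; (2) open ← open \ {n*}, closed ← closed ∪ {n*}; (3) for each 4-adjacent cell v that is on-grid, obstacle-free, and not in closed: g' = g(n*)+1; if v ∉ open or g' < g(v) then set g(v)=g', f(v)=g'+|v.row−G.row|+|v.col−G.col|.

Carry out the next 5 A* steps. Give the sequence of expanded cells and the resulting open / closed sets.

order=[(0,2) → (0,3) → (1,3) → (2,3) → (3,3)]; open=[(0,4) g=4 f=10, (1,0) g=1 f=8, (1,1) g=2 f=8, (1,2) g=3 f=8, (1,4) g=5 f=10, (2,2) g=6 f=10, (2,4) g=6 f=10, (3,2) g=7 f=10, (3,4) g=7 f=10]; closed=[(0,0), (0,1), (0,2), (0,3), (1,3), (2,3), (3,3)]

step 1: expand (0,2) (f=8, h=6) → closed; open now [(0,3) g=3 f=8, (1,0) g=1 f=8, (1,1) g=2 f=8, (1,2) g=3 f=8]
step 2: expand (0,3) (f=8, h=5) → closed; open now [(0,4) g=4 f=10, (1,0) g=1 f=8, (1,1) g=2 f=8, (1,2) g=3 f=8, (1,3) g=4 f=8]
step 3: expand (1,3) (f=8, h=4) → closed; open now [(0,4) g=4 f=10, (1,0) g=1 f=8, (1,1) g=2 f=8, (1,2) g=3 f=8, (1,4) g=5 f=10, (2,3) g=5 f=8]
step 4: expand (2,3) (f=8, h=3) → closed; open now [(0,4) g=4 f=10, (1,0) g=1 f=8, (1,1) g=2 f=8, (1,2) g=3 f=8, (1,4) g=5 f=10, (2,2) g=6 f=10, (2,4) g=6 f=10, (3,3) g=6 f=8]
step 5: expand (3,3) (f=8, h=2) → closed; open now [(0,4) g=4 f=10, (1,0) g=1 f=8, (1,1) g=2 f=8, (1,2) g=3 f=8, (1,4) g=5 f=10, (2,2) g=6 f=10, (2,4) g=6 f=10, (3,2) g=7 f=10, (3,4) g=7 f=10]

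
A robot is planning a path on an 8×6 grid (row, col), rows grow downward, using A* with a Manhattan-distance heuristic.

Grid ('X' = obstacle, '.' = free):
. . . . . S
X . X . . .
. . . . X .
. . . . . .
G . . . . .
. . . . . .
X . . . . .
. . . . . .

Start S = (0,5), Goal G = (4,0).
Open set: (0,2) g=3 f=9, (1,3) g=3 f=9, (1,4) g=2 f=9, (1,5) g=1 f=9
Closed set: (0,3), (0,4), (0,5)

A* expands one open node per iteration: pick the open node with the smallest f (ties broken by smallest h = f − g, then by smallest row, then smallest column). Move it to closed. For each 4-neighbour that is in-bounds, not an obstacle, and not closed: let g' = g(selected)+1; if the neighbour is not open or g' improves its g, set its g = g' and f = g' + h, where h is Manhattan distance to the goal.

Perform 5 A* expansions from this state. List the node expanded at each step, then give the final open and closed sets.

order=[(0,2) → (0,1) → (0,0) → (1,1) → (2,1)]; open=[(1,3) g=3 f=9, (1,4) g=2 f=9, (1,5) g=1 f=9, (2,0) g=7 f=9, (2,2) g=7 f=11, (3,1) g=7 f=9]; closed=[(0,0), (0,1), (0,2), (0,3), (0,4), (0,5), (1,1), (2,1)]

step 1: expand (0,2) (f=9, h=6) → closed; open now [(0,1) g=4 f=9, (1,3) g=3 f=9, (1,4) g=2 f=9, (1,5) g=1 f=9]
step 2: expand (0,1) (f=9, h=5) → closed; open now [(0,0) g=5 f=9, (1,1) g=5 f=9, (1,3) g=3 f=9, (1,4) g=2 f=9, (1,5) g=1 f=9]
step 3: expand (0,0) (f=9, h=4) → closed; open now [(1,1) g=5 f=9, (1,3) g=3 f=9, (1,4) g=2 f=9, (1,5) g=1 f=9]
step 4: expand (1,1) (f=9, h=4) → closed; open now [(1,3) g=3 f=9, (1,4) g=2 f=9, (1,5) g=1 f=9, (2,1) g=6 f=9]
step 5: expand (2,1) (f=9, h=3) → closed; open now [(1,3) g=3 f=9, (1,4) g=2 f=9, (1,5) g=1 f=9, (2,0) g=7 f=9, (2,2) g=7 f=11, (3,1) g=7 f=9]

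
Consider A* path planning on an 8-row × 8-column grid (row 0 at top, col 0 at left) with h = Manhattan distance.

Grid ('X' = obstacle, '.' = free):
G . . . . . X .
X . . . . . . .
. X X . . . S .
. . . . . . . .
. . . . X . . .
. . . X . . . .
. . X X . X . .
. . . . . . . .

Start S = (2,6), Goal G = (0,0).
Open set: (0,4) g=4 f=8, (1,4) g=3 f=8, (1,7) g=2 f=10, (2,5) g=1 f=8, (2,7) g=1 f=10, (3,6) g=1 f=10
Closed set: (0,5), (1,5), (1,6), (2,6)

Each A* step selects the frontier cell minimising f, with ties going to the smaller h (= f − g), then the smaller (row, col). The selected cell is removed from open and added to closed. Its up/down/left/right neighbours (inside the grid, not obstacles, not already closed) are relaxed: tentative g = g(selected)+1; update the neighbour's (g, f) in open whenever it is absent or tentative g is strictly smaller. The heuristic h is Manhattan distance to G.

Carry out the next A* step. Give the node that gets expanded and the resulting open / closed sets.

step 1: expand (0,4) (f=8, h=4) → closed; open now [(0,3) g=5 f=8, (1,4) g=3 f=8, (1,7) g=2 f=10, (2,5) g=1 f=8, (2,7) g=1 f=10, (3,6) g=1 f=10]

expanded=(0,4); open=[(0,3) g=5 f=8, (1,4) g=3 f=8, (1,7) g=2 f=10, (2,5) g=1 f=8, (2,7) g=1 f=10, (3,6) g=1 f=10]; closed=[(0,4), (0,5), (1,5), (1,6), (2,6)]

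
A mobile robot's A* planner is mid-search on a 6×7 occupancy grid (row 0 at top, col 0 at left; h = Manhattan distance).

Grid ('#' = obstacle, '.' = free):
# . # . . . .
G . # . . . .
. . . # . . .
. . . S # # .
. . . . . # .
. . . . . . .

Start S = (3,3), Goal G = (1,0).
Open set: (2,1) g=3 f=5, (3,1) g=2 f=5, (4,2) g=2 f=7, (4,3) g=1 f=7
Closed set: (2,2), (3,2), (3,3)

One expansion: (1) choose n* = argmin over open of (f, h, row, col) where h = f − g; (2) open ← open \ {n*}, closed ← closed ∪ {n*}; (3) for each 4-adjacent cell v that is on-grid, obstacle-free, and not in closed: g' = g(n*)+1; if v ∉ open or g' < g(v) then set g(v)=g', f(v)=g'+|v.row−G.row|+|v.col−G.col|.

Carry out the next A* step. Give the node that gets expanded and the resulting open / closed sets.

step 1: expand (2,1) (f=5, h=2) → closed; open now [(1,1) g=4 f=5, (2,0) g=4 f=5, (3,1) g=2 f=5, (4,2) g=2 f=7, (4,3) g=1 f=7]

expanded=(2,1); open=[(1,1) g=4 f=5, (2,0) g=4 f=5, (3,1) g=2 f=5, (4,2) g=2 f=7, (4,3) g=1 f=7]; closed=[(2,1), (2,2), (3,2), (3,3)]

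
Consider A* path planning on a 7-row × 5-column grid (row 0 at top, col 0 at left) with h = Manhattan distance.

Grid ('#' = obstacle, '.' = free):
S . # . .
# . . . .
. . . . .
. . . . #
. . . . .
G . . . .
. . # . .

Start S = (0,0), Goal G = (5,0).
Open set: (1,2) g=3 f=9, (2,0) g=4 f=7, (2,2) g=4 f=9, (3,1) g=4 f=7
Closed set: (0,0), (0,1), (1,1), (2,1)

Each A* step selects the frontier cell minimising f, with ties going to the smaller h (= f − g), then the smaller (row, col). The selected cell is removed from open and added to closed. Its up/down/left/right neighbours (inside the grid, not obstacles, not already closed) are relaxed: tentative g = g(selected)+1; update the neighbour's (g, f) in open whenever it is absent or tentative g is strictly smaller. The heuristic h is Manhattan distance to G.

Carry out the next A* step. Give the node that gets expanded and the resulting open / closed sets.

expanded=(2,0); open=[(1,2) g=3 f=9, (2,2) g=4 f=9, (3,0) g=5 f=7, (3,1) g=4 f=7]; closed=[(0,0), (0,1), (1,1), (2,0), (2,1)]

step 1: expand (2,0) (f=7, h=3) → closed; open now [(1,2) g=3 f=9, (2,2) g=4 f=9, (3,0) g=5 f=7, (3,1) g=4 f=7]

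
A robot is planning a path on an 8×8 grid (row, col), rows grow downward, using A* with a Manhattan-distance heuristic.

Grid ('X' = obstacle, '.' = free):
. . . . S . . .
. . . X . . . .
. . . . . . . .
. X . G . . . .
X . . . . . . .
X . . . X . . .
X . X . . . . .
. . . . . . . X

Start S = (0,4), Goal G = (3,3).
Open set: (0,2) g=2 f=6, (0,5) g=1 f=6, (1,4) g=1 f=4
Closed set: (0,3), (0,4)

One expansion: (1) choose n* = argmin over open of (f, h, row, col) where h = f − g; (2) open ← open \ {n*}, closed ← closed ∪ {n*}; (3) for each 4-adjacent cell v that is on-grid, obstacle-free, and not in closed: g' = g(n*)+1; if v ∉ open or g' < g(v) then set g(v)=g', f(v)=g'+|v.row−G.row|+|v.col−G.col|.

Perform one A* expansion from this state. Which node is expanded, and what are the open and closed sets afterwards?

expanded=(1,4); open=[(0,2) g=2 f=6, (0,5) g=1 f=6, (1,5) g=2 f=6, (2,4) g=2 f=4]; closed=[(0,3), (0,4), (1,4)]

step 1: expand (1,4) (f=4, h=3) → closed; open now [(0,2) g=2 f=6, (0,5) g=1 f=6, (1,5) g=2 f=6, (2,4) g=2 f=4]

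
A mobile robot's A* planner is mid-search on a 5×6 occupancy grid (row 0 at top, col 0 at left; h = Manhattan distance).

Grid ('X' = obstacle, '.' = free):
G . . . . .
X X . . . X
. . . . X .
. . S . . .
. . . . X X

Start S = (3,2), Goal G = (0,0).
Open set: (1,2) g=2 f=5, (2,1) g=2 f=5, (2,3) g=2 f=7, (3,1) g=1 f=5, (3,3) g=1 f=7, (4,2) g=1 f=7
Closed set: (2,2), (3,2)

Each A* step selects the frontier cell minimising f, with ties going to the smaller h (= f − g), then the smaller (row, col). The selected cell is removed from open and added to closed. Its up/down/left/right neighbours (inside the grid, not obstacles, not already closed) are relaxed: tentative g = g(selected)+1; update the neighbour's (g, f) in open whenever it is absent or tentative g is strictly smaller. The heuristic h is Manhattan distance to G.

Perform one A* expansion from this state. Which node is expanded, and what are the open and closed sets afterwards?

step 1: expand (1,2) (f=5, h=3) → closed; open now [(0,2) g=3 f=5, (1,3) g=3 f=7, (2,1) g=2 f=5, (2,3) g=2 f=7, (3,1) g=1 f=5, (3,3) g=1 f=7, (4,2) g=1 f=7]

expanded=(1,2); open=[(0,2) g=3 f=5, (1,3) g=3 f=7, (2,1) g=2 f=5, (2,3) g=2 f=7, (3,1) g=1 f=5, (3,3) g=1 f=7, (4,2) g=1 f=7]; closed=[(1,2), (2,2), (3,2)]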